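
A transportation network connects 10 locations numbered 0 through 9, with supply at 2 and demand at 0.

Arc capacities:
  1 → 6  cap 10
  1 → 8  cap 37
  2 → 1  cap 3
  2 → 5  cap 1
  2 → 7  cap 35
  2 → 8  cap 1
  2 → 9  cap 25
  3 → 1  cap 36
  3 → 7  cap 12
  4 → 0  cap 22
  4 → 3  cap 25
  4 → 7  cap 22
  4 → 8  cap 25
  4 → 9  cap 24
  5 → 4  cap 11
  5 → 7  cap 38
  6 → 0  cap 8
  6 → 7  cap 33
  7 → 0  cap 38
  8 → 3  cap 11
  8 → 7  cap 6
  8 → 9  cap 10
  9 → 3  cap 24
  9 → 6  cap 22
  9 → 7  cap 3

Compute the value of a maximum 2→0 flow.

augment #1: 2→7→0 bottleneck 35, total now 35
augment #2: 2→1→6→0 bottleneck 3, total now 38
augment #3: 2→5→4→0 bottleneck 1, total now 39
augment #4: 2→8→7→0 bottleneck 1, total now 40
augment #5: 2→9→6→0 bottleneck 5, total now 45
augment #6: 2→9→7→0 bottleneck 2, total now 47

Maximum flow value: 47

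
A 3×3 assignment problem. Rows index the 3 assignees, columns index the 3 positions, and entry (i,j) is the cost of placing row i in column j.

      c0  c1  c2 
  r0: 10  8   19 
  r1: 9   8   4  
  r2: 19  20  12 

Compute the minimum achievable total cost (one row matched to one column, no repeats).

Minimum assignment cost: 29

optimal assignment: row0→col1 (cost 8), row1→col0 (cost 9), row2→col2 (cost 12)
total = 8 + 9 + 12 = 29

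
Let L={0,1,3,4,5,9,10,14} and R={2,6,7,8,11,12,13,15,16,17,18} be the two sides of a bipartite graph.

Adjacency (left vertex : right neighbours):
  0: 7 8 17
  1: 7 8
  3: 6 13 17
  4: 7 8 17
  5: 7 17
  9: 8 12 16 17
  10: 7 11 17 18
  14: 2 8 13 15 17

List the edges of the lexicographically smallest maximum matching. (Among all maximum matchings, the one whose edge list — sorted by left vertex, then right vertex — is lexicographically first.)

Lex-smallest maximum matching: {(0,7), (1,8), (3,6), (4,17), (9,12), (10,11), (14,2)}

|M| = 7 (so the lex-smallest maximum matching has 7 edges)
process left vertices in ascending order; for each, take the smallest-labelled available neighbour that still permits 7 edges overall, or leave it unmatched if none does
lex-smallest matching: {0-7, 1-8, 3-6, 4-17, 9-12, 10-11, 14-2}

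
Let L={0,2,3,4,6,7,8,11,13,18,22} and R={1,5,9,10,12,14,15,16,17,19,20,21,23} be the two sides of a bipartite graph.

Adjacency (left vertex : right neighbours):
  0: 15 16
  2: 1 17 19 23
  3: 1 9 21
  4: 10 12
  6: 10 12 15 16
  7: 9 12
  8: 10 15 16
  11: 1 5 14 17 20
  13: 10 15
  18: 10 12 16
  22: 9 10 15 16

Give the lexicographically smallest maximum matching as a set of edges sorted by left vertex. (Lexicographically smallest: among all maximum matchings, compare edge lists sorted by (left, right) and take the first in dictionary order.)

|M| = 8 (so the lex-smallest maximum matching has 8 edges)
process left vertices in ascending order; for each, take the smallest-labelled available neighbour that still permits 8 edges overall, or leave it unmatched if none does
lex-smallest matching: {0-15, 2-1, 3-21, 4-10, 6-12, 7-9, 8-16, 11-5}

Lex-smallest maximum matching: {(0,15), (2,1), (3,21), (4,10), (6,12), (7,9), (8,16), (11,5)}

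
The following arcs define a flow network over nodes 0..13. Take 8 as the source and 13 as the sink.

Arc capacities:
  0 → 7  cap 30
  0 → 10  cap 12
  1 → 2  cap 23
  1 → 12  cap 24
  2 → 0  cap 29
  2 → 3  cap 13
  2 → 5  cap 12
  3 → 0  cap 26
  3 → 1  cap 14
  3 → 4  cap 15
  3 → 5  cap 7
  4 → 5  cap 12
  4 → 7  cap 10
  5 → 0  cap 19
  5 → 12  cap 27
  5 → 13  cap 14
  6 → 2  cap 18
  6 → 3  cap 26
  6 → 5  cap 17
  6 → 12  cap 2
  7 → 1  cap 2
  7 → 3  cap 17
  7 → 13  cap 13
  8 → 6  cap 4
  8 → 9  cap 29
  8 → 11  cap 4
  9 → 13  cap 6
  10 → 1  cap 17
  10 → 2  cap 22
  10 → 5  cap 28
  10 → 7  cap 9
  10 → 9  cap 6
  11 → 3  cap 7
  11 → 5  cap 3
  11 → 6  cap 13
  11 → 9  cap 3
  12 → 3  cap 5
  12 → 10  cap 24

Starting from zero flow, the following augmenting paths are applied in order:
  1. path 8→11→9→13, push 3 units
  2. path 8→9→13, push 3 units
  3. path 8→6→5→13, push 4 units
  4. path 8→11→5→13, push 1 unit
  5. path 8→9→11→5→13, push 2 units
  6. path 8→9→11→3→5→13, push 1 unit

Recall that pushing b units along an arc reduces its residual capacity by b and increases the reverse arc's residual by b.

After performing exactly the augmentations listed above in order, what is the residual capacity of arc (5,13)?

after path 1 (8→11→9→13, push 3): res(5,13)=14
after path 2 (8→9→13, push 3): res(5,13)=14
after path 3 (8→6→5→13, push 4): res(5,13)=10
after path 4 (8→11→5→13, push 1): res(5,13)=9
after path 5 (8→9→11→5→13, push 2): res(5,13)=7
after path 6 (8→9→11→3→5→13, push 1): res(5,13)=6

Residual capacity of (5,13): 6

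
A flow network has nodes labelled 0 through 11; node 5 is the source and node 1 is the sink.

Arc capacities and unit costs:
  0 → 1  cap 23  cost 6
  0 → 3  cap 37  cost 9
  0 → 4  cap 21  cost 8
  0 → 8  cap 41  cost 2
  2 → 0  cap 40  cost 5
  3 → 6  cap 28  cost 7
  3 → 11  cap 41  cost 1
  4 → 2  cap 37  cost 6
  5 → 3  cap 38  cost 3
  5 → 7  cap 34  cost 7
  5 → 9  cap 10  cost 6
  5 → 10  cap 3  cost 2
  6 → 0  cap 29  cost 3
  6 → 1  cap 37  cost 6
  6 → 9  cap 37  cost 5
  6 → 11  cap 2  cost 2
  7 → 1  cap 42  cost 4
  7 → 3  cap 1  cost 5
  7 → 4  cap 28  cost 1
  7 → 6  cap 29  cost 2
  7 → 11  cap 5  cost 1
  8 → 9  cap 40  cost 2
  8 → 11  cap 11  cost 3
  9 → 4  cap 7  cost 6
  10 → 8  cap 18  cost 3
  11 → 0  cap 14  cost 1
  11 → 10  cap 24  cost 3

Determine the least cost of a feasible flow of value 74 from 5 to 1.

shortest-cost path #1: 5→7→1 push 34 @ unit cost 11 (adds 374)
shortest-cost path #2: 5→3→11→0→1 push 14 @ unit cost 11 (adds 154)
shortest-cost path #3: 5→3→6→1 push 24 @ unit cost 16 (adds 384)
shortest-cost path #4: 5→10→8→11→3→6→1 push 2 @ unit cost 20 (adds 40)
total cost = 952

Minimum cost for 74 units: 952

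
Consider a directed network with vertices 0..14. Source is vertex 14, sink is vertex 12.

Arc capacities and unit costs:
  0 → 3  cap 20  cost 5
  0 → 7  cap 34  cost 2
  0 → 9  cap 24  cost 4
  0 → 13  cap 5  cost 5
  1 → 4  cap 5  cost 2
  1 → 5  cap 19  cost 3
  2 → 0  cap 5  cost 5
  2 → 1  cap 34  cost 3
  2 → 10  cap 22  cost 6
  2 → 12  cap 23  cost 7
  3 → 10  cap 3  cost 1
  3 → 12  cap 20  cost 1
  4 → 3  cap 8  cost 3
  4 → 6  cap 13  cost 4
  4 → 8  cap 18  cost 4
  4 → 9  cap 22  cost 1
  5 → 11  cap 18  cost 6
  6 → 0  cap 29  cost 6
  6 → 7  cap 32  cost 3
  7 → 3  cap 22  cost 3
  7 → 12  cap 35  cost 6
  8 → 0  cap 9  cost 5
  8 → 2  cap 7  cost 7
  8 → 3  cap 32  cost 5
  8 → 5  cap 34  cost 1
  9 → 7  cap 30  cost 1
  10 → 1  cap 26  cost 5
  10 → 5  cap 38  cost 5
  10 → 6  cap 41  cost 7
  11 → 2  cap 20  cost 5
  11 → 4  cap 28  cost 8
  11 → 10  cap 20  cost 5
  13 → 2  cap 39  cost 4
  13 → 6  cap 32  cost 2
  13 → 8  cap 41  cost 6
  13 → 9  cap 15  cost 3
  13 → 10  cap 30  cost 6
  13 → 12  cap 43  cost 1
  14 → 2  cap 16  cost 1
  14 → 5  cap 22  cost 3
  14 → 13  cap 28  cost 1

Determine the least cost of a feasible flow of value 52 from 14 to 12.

Minimum cost for 52 units: 352

shortest-cost path #1: 14→13→12 push 28 @ unit cost 2 (adds 56)
shortest-cost path #2: 14→2→12 push 16 @ unit cost 8 (adds 128)
shortest-cost path #3: 14→5→11→2→12 push 7 @ unit cost 21 (adds 147)
shortest-cost path #4: 14→5→11→4→3→12 push 1 @ unit cost 21 (adds 21)
total cost = 352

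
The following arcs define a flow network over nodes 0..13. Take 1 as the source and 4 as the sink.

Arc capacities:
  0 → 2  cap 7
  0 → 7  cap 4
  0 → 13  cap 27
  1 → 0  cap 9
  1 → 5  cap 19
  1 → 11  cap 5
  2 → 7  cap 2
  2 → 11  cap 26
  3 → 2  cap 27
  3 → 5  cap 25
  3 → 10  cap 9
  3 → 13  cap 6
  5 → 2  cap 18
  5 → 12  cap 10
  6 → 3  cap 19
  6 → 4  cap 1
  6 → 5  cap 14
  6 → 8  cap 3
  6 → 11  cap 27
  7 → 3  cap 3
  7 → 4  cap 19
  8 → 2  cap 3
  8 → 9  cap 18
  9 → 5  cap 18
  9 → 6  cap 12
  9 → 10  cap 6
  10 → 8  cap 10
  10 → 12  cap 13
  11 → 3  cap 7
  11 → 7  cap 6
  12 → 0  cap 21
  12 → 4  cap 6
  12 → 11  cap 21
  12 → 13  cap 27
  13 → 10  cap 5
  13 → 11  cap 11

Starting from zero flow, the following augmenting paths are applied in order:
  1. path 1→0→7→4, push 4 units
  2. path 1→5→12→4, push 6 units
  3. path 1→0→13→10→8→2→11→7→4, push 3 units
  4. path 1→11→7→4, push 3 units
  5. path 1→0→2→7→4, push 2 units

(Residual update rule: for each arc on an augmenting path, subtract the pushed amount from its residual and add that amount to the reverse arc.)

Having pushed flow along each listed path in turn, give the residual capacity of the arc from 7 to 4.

Residual capacity of (7,4): 7

after path 1 (1→0→7→4, push 4): res(7,4)=15
after path 2 (1→5→12→4, push 6): res(7,4)=15
after path 3 (1→0→13→10→8→2→11→7→4, push 3): res(7,4)=12
after path 4 (1→11→7→4, push 3): res(7,4)=9
after path 5 (1→0→2→7→4, push 2): res(7,4)=7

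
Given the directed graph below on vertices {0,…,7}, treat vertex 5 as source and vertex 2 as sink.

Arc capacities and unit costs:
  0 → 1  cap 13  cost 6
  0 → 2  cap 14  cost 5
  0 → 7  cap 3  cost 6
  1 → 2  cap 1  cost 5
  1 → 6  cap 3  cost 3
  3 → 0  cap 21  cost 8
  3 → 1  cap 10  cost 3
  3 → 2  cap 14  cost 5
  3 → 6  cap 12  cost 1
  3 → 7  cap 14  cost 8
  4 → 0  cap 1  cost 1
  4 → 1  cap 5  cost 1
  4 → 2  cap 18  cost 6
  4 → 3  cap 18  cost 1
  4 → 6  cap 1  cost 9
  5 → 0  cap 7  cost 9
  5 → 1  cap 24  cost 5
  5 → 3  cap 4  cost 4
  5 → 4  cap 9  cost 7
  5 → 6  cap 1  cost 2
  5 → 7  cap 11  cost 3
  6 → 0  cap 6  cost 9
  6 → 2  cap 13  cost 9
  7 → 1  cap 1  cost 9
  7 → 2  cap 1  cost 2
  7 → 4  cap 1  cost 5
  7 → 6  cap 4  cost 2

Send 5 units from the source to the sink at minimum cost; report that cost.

shortest-cost path #1: 5→7→2 push 1 @ unit cost 5 (adds 5)
shortest-cost path #2: 5→3→2 push 4 @ unit cost 9 (adds 36)
total cost = 41

Minimum cost for 5 units: 41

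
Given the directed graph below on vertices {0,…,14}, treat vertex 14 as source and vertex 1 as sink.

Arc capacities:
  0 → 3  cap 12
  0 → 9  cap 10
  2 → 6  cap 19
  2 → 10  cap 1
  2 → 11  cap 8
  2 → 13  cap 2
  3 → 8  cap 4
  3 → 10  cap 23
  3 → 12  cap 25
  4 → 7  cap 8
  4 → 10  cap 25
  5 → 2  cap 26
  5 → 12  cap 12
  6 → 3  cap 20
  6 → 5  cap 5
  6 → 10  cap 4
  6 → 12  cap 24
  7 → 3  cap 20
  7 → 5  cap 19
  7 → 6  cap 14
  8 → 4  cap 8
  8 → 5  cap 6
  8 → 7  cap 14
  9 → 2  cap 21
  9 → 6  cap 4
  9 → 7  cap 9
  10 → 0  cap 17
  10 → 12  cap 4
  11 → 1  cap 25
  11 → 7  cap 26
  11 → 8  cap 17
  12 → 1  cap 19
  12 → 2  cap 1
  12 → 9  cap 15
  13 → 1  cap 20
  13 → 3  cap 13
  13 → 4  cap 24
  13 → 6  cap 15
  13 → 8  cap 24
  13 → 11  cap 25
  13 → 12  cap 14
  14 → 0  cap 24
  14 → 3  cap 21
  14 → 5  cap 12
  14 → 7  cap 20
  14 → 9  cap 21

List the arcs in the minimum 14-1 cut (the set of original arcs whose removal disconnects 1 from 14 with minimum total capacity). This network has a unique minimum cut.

augment #1: 14→3→12→1 push 19
augment #2: 14→5→2→11→1 push 8
augment #3: 14→5→2→13→1 push 2
max flow = 29; residual-reachable set from 14 gives S-side
cut edges (S→T): {(2,11), (2,13), (12,1)} total cap 29

Min-cut arcs: {(2,11), (2,13), (12,1)} (total capacity 29)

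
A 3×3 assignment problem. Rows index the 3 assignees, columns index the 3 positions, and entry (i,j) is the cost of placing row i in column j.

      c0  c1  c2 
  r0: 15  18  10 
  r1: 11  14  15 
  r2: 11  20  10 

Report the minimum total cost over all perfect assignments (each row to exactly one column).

Minimum assignment cost: 35

optimal assignment: row0→col2 (cost 10), row1→col1 (cost 14), row2→col0 (cost 11)
total = 10 + 14 + 11 = 35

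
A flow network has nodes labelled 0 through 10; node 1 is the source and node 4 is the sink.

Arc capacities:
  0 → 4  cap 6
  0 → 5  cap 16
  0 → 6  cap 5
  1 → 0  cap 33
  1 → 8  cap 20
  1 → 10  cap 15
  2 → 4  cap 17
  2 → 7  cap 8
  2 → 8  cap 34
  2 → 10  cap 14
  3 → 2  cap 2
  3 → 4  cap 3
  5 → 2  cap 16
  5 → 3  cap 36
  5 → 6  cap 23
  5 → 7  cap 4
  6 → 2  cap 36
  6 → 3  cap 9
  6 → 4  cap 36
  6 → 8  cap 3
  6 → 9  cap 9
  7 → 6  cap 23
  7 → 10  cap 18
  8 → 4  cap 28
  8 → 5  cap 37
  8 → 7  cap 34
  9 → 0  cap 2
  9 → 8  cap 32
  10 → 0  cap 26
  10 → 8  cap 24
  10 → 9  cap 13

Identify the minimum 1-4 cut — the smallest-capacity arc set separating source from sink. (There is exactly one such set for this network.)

Min-cut arcs: {(0,4), (0,5), (0,6), (1,8), (1,10)} (total capacity 62)

augment #1: 1→0→4 push 6
augment #2: 1→8→4 push 20
augment #3: 1→0→6→4 push 5
augment #4: 1→10→8→4 push 8
augment #5: 1→0→5→2→4 push 16
augment #6: 1→10→8→5→3→4 push 3
augment #7: 1→10→8→5→6→4 push 4
max flow = 62; residual-reachable set from 1 gives S-side
cut edges (S→T): {(0,4), (0,5), (0,6), (1,8), (1,10)} total cap 62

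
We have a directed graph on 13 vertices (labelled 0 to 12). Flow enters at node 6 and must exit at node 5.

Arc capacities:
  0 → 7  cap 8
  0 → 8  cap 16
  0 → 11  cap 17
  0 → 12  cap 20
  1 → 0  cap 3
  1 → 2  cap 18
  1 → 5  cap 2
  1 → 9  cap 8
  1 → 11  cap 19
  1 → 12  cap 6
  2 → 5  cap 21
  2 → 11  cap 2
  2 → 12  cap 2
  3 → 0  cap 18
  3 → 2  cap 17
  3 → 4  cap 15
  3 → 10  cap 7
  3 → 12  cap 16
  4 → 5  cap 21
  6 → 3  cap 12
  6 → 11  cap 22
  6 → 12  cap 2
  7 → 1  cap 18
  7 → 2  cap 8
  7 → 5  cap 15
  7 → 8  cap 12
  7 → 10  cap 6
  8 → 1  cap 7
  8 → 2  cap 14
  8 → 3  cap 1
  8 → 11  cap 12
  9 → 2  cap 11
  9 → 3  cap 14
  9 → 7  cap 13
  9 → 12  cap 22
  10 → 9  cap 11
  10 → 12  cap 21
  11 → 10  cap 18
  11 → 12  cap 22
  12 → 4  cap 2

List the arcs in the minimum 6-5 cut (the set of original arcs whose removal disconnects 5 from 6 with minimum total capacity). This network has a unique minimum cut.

augment #1: 6→3→2→5 push 12
augment #2: 6→12→4→5 push 2
augment #3: 6→11→10→9→2→5 push 9
augment #4: 6→11→10→9→7→5 push 2
max flow = 25; residual-reachable set from 6 gives S-side
cut edges (S→T): {(6,3), (10,9), (12,4)} total cap 25

Min-cut arcs: {(6,3), (10,9), (12,4)} (total capacity 25)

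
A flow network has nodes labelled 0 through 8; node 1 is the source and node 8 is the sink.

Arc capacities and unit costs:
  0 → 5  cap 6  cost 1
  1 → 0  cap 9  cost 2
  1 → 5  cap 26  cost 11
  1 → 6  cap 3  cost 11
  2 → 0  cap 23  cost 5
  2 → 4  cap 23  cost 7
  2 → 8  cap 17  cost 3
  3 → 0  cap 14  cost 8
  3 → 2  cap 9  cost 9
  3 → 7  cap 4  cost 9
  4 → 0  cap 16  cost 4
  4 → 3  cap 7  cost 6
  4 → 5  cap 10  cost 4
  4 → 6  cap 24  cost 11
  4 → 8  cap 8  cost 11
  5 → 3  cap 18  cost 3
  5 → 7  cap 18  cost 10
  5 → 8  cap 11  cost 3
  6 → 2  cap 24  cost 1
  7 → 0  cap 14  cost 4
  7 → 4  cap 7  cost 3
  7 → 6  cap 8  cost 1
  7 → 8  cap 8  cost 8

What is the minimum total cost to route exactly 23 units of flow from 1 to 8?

Minimum cost for 23 units: 385

shortest-cost path #1: 1→0→5→8 push 6 @ unit cost 6 (adds 36)
shortest-cost path #2: 1→5→8 push 5 @ unit cost 14 (adds 70)
shortest-cost path #3: 1→6→2→8 push 3 @ unit cost 15 (adds 45)
shortest-cost path #4: 1→5→3→2→8 push 9 @ unit cost 26 (adds 234)
total cost = 385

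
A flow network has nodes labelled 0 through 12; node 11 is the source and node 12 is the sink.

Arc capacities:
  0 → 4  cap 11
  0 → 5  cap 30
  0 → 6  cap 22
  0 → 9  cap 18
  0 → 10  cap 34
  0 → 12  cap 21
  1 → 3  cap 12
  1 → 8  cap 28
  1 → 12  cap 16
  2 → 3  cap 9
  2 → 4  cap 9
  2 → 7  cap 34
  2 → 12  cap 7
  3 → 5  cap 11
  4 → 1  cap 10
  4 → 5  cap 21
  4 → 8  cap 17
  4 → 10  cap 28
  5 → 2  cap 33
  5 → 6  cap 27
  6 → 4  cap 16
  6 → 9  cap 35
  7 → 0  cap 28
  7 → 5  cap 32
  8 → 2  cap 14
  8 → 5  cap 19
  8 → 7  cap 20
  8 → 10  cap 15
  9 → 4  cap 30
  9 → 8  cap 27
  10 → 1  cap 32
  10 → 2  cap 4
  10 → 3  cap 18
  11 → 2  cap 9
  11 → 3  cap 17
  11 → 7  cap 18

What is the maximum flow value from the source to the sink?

augment #1: 11→2→12 bottleneck 7, total now 7
augment #2: 11→7→0→12 bottleneck 18, total now 25
augment #3: 11→2→4→1→12 bottleneck 2, total now 27
augment #4: 11→3→5→2→4→1→12 bottleneck 7, total now 34
augment #5: 11→3→5→2→7→0→12 bottleneck 3, total now 37
augment #6: 11→3→5→6→4→1→12 bottleneck 1, total now 38

Maximum flow value: 38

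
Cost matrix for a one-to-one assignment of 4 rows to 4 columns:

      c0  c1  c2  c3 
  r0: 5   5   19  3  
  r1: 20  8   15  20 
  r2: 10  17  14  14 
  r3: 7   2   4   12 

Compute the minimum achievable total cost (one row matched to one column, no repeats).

Minimum assignment cost: 25

optimal assignment: row0→col3 (cost 3), row1→col1 (cost 8), row2→col0 (cost 10), row3→col2 (cost 4)
total = 3 + 8 + 10 + 4 = 25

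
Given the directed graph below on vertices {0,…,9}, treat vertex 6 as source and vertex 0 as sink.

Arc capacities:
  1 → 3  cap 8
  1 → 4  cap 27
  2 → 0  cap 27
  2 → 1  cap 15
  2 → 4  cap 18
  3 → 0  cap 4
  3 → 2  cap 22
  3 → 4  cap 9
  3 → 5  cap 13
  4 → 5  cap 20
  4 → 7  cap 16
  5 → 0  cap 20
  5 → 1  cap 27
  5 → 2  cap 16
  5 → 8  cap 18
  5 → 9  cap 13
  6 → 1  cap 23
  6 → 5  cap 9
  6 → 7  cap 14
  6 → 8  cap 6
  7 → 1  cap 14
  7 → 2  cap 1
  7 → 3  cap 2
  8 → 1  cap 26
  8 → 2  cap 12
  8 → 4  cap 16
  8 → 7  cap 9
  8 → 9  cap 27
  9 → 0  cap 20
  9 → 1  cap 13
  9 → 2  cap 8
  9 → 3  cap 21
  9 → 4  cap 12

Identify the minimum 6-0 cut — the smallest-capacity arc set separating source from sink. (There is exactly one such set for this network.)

augment #1: 6→5→0 push 9
augment #2: 6→1→3→0 push 4
augment #3: 6→7→2→0 push 1
augment #4: 6→8→2→0 push 6
augment #5: 6→1→3→2→0 push 4
augment #6: 6→1→4→5→0 push 11
augment #7: 6→7→3→2→0 push 2
augment #8: 6→1→4→5→2→0 push 4
augment #9: 6→7→1→4→5→2→0 push 5
max flow = 46; residual-reachable set from 6 gives S-side
cut edges (S→T): {(1,3), (4,5), (6,5), (6,8), (7,2), (7,3)} total cap 46

Min-cut arcs: {(1,3), (4,5), (6,5), (6,8), (7,2), (7,3)} (total capacity 46)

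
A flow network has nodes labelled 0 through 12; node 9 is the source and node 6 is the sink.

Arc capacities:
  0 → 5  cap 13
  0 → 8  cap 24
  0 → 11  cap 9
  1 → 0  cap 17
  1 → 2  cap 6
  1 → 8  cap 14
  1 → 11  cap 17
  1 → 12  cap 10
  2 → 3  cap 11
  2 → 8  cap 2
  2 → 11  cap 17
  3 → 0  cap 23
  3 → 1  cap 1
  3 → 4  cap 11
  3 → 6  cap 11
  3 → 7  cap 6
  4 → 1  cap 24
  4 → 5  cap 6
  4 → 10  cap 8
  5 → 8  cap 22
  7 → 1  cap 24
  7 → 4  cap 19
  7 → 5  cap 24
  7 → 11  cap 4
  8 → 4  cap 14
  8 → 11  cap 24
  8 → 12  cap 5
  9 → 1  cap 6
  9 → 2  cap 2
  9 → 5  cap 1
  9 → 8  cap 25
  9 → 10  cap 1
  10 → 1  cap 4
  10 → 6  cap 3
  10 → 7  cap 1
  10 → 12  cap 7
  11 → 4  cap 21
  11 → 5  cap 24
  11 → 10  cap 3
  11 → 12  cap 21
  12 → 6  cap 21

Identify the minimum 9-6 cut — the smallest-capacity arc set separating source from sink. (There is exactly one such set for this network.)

augment #1: 9→10→6 push 1
augment #2: 9→1→12→6 push 6
augment #3: 9→2→3→6 push 2
augment #4: 9→8→12→6 push 5
augment #5: 9→8→4→10→6 push 2
augment #6: 9→8→11→12→6 push 10
augment #7: 9→8→4→1→2→3→6 push 6
max flow = 32; residual-reachable set from 9 gives S-side
cut edges (S→T): {(1,2), (9,2), (10,6), (12,6)} total cap 32

Min-cut arcs: {(1,2), (9,2), (10,6), (12,6)} (total capacity 32)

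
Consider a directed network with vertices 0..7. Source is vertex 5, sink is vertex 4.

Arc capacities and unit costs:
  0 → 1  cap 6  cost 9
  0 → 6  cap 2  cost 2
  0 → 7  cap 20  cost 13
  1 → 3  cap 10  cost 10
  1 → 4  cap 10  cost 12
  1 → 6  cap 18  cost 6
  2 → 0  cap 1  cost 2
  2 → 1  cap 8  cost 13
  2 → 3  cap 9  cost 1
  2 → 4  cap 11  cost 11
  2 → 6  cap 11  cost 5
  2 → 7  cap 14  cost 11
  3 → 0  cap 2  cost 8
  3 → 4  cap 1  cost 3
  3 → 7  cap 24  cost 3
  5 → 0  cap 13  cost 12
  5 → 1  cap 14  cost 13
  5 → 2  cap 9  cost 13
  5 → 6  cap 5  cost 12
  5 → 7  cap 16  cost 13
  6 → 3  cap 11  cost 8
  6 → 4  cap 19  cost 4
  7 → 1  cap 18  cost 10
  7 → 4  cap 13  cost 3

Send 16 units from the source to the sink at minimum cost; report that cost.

shortest-cost path #1: 5→6→4 push 5 @ unit cost 16 (adds 80)
shortest-cost path #2: 5→7→4 push 11 @ unit cost 16 (adds 176)
total cost = 256

Minimum cost for 16 units: 256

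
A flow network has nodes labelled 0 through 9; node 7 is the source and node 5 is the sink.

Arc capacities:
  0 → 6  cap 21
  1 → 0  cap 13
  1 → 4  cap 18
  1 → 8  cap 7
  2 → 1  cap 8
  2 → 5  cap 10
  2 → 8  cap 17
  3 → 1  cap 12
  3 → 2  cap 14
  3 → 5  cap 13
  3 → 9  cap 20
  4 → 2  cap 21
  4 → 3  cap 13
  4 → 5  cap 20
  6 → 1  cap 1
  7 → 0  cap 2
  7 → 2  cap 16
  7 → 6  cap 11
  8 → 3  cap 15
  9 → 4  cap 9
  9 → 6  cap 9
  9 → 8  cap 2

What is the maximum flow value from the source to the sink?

augment #1: 7→2→5 bottleneck 10, total now 10
augment #2: 7→2→1→4→5 bottleneck 6, total now 16
augment #3: 7→6→1→4→5 bottleneck 1, total now 17

Maximum flow value: 17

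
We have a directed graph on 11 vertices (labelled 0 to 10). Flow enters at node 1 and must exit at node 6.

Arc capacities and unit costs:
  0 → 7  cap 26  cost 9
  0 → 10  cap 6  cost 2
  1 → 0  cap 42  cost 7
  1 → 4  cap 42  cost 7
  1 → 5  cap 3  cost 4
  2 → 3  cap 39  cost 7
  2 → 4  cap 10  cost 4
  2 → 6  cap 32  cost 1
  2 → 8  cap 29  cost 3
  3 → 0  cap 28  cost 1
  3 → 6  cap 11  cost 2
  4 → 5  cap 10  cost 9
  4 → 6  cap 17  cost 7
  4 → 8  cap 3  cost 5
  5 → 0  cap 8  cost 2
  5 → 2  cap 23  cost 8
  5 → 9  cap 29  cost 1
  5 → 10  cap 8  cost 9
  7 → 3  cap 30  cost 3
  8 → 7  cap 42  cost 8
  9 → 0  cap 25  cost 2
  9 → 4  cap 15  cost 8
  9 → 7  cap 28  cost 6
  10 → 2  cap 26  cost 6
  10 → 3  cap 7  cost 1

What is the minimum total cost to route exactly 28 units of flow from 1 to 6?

Minimum cost for 28 units: 391

shortest-cost path #1: 1→5→0→10→3→6 push 3 @ unit cost 11 (adds 33)
shortest-cost path #2: 1→0→10→3→6 push 3 @ unit cost 12 (adds 36)
shortest-cost path #3: 1→4→6 push 17 @ unit cost 14 (adds 238)
shortest-cost path #4: 1→0→5→2→6 push 3 @ unit cost 14 (adds 42)
shortest-cost path #5: 1→0→7→3→6 push 2 @ unit cost 21 (adds 42)
total cost = 391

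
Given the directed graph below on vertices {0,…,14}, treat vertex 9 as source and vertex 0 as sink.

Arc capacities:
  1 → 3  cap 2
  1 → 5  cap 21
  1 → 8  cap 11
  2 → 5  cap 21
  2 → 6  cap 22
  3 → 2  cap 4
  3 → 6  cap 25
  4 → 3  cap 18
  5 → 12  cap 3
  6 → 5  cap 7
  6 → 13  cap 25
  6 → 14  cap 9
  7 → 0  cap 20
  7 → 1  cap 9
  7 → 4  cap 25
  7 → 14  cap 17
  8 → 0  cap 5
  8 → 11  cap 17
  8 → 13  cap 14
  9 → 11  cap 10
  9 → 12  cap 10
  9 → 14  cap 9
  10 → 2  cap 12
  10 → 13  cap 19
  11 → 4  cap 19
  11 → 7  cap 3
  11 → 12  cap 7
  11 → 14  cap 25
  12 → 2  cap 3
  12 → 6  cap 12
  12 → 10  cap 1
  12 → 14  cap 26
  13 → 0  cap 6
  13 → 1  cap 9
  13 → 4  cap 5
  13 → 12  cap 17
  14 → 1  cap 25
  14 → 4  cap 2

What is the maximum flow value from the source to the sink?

Maximum flow value: 14

augment #1: 9→11→7→0 bottleneck 3, total now 3
augment #2: 9→12→6→13→0 bottleneck 6, total now 9
augment #3: 9→14→1→8→0 bottleneck 5, total now 14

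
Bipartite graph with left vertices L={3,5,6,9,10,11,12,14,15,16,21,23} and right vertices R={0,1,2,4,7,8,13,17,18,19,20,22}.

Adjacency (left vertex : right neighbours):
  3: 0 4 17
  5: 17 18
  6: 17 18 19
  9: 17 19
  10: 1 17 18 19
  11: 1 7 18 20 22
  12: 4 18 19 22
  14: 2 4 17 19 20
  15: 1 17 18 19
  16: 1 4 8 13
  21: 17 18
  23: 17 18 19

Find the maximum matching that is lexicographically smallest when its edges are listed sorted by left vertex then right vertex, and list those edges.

Lex-smallest maximum matching: {(3,0), (5,17), (6,18), (9,19), (10,1), (11,7), (12,4), (14,2), (16,8)}

|M| = 9 (so the lex-smallest maximum matching has 9 edges)
process left vertices in ascending order; for each, take the smallest-labelled available neighbour that still permits 9 edges overall, or leave it unmatched if none does
lex-smallest matching: {3-0, 5-17, 6-18, 9-19, 10-1, 11-7, 12-4, 14-2, 16-8}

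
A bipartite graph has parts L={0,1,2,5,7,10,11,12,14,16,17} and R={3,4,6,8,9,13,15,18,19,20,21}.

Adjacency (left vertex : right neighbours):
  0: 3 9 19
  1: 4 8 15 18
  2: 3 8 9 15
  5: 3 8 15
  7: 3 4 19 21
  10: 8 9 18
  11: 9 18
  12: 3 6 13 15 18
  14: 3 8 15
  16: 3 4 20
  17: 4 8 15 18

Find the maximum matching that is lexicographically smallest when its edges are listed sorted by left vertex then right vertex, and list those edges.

|M| = 10 (so the lex-smallest maximum matching has 10 edges)
process left vertices in ascending order; for each, take the smallest-labelled available neighbour that still permits 10 edges overall, or leave it unmatched if none does
lex-smallest matching: {0-19, 1-4, 2-3, 5-8, 7-21, 10-9, 11-18, 12-6, 14-15, 16-20}

Lex-smallest maximum matching: {(0,19), (1,4), (2,3), (5,8), (7,21), (10,9), (11,18), (12,6), (14,15), (16,20)}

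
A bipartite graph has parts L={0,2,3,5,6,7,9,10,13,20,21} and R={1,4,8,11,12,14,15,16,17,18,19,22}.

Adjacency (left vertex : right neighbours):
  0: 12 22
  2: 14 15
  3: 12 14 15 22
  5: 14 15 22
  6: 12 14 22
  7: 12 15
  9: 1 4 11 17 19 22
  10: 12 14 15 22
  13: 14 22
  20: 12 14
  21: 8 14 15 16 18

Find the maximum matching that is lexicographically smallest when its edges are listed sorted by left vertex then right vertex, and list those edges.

Lex-smallest maximum matching: {(0,12), (2,14), (3,15), (5,22), (9,1), (21,8)}

|M| = 6 (so the lex-smallest maximum matching has 6 edges)
process left vertices in ascending order; for each, take the smallest-labelled available neighbour that still permits 6 edges overall, or leave it unmatched if none does
lex-smallest matching: {0-12, 2-14, 3-15, 5-22, 9-1, 21-8}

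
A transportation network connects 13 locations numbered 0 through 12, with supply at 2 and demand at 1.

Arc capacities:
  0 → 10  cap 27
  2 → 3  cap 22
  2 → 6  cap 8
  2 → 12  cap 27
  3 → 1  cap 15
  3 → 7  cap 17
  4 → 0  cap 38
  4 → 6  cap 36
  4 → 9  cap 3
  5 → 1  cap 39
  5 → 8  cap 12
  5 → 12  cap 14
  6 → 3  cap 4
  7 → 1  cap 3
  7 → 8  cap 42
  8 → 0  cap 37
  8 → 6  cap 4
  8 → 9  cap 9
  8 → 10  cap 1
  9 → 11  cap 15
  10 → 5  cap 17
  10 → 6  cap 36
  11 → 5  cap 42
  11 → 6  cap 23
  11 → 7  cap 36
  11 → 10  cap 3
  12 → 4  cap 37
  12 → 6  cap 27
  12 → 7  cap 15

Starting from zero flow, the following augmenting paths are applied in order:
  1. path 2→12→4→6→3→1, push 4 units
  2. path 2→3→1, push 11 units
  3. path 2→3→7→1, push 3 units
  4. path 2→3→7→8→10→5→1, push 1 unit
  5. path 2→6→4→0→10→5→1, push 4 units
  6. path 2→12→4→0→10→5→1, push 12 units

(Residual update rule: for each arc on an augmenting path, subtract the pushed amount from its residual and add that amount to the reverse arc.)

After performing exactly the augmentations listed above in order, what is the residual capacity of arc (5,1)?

after path 1 (2→12→4→6→3→1, push 4): res(5,1)=39
after path 2 (2→3→1, push 11): res(5,1)=39
after path 3 (2→3→7→1, push 3): res(5,1)=39
after path 4 (2→3→7→8→10→5→1, push 1): res(5,1)=38
after path 5 (2→6→4→0→10→5→1, push 4): res(5,1)=34
after path 6 (2→12→4→0→10→5→1, push 12): res(5,1)=22

Residual capacity of (5,1): 22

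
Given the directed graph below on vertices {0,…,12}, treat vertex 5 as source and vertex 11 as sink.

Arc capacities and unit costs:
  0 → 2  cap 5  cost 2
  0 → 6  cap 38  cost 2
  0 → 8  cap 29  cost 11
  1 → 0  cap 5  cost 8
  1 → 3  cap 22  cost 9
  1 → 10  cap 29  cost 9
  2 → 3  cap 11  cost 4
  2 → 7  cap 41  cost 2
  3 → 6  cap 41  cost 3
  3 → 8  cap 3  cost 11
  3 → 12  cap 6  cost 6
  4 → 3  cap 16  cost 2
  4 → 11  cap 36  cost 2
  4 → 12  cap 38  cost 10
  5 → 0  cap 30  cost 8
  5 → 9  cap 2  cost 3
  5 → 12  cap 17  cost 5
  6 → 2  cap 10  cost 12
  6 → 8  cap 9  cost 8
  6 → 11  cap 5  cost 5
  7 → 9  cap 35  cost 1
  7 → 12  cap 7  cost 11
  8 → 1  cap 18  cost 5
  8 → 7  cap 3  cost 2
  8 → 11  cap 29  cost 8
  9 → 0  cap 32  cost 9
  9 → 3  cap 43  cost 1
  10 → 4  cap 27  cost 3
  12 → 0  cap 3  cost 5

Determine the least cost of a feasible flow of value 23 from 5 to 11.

Minimum cost for 23 units: 544

shortest-cost path #1: 5→9→3→6→11 push 2 @ unit cost 12 (adds 24)
shortest-cost path #2: 5→0→6→11 push 3 @ unit cost 15 (adds 45)
shortest-cost path #3: 5→0→6→8→11 push 9 @ unit cost 26 (adds 234)
shortest-cost path #4: 5→0→6→3→8→11 push 2 @ unit cost 26 (adds 52)
shortest-cost path #5: 5→0→8→11 push 7 @ unit cost 27 (adds 189)
total cost = 544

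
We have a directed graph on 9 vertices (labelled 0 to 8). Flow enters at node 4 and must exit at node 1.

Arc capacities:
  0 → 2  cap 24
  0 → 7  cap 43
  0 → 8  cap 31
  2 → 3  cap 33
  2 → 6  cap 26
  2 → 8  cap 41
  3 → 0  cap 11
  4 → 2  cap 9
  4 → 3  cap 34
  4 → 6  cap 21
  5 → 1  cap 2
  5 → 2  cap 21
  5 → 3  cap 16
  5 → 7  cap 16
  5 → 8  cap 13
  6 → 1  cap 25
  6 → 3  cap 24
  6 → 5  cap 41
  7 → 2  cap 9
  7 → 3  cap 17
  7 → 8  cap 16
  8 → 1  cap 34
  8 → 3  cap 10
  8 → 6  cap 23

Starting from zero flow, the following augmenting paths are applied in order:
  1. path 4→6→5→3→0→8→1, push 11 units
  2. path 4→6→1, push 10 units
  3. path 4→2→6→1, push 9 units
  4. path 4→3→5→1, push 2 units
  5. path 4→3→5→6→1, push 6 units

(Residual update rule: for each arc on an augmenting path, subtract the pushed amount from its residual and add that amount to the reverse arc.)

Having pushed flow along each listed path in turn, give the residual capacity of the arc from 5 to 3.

Residual capacity of (5,3): 13

after path 1 (4→6→5→3→0→8→1, push 11): res(5,3)=5
after path 2 (4→6→1, push 10): res(5,3)=5
after path 3 (4→2→6→1, push 9): res(5,3)=5
after path 4 (4→3→5→1, push 2): res(5,3)=7
after path 5 (4→3→5→6→1, push 6): res(5,3)=13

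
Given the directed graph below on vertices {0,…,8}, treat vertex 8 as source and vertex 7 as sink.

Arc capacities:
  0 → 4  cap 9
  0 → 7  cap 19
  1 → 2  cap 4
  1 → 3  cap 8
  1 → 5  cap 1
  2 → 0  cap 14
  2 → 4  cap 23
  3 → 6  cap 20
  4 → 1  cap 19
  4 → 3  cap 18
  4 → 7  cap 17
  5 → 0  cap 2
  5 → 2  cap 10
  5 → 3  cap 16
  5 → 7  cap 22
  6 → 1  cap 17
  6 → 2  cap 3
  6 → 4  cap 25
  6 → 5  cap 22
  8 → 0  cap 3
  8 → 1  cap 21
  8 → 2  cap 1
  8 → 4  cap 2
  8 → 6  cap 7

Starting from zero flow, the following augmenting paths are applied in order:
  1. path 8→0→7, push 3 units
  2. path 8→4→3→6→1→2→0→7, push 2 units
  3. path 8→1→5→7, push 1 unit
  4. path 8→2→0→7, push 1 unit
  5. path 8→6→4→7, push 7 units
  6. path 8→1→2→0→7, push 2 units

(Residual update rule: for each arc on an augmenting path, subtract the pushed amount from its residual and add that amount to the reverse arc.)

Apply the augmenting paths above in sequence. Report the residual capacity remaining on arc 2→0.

Residual capacity of (2,0): 9

after path 1 (8→0→7, push 3): res(2,0)=14
after path 2 (8→4→3→6→1→2→0→7, push 2): res(2,0)=12
after path 3 (8→1→5→7, push 1): res(2,0)=12
after path 4 (8→2→0→7, push 1): res(2,0)=11
after path 5 (8→6→4→7, push 7): res(2,0)=11
after path 6 (8→1→2→0→7, push 2): res(2,0)=9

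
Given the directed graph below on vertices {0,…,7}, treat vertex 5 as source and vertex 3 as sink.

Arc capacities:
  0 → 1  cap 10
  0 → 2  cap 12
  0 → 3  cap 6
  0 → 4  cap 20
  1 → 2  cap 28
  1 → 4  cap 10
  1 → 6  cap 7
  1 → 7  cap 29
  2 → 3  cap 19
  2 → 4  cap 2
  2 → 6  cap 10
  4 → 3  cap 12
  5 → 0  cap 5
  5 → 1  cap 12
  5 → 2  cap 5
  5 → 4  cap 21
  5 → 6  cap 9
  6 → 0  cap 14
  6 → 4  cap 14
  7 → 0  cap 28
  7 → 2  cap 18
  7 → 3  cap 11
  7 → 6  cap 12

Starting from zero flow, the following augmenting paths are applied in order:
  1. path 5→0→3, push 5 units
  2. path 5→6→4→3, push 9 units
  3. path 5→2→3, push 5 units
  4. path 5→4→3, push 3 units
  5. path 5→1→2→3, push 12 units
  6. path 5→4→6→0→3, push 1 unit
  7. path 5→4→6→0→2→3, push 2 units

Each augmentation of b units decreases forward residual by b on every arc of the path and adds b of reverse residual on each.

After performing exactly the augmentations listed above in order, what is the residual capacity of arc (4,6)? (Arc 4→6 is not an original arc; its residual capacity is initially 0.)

after path 1 (5→0→3, push 5): res(4,6)=0
after path 2 (5→6→4→3, push 9): res(4,6)=9
after path 3 (5→2→3, push 5): res(4,6)=9
after path 4 (5→4→3, push 3): res(4,6)=9
after path 5 (5→1→2→3, push 12): res(4,6)=9
after path 6 (5→4→6→0→3, push 1): res(4,6)=8
after path 7 (5→4→6→0→2→3, push 2): res(4,6)=6

Residual capacity of (4,6): 6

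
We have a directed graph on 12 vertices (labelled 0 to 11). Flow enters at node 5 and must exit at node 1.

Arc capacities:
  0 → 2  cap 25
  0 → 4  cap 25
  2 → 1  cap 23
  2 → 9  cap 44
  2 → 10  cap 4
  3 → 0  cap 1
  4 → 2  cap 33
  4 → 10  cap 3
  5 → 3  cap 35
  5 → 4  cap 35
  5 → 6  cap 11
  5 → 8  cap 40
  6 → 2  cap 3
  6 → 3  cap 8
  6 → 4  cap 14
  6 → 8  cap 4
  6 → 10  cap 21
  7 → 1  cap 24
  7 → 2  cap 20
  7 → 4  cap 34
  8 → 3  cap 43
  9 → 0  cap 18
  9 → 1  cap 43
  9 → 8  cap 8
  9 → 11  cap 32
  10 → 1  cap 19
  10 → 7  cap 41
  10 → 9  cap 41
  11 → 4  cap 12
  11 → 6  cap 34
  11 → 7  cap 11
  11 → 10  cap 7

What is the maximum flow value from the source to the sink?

augment #1: 5→4→2→1 bottleneck 23, total now 23
augment #2: 5→4→10→1 bottleneck 3, total now 26
augment #3: 5→6→10→1 bottleneck 11, total now 37
augment #4: 5→4→2→9→1 bottleneck 9, total now 46
augment #5: 5→3→0→2→9→1 bottleneck 1, total now 47

Maximum flow value: 47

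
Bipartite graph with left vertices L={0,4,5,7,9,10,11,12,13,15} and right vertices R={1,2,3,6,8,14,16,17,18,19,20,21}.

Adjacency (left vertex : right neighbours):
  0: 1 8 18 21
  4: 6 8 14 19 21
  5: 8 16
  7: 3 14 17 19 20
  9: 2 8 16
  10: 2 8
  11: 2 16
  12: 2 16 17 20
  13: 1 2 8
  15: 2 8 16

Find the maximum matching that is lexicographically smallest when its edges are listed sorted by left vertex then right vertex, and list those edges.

|M| = 8 (so the lex-smallest maximum matching has 8 edges)
process left vertices in ascending order; for each, take the smallest-labelled available neighbour that still permits 8 edges overall, or leave it unmatched if none does
lex-smallest matching: {0-18, 4-6, 5-8, 7-3, 9-2, 11-16, 12-17, 13-1}

Lex-smallest maximum matching: {(0,18), (4,6), (5,8), (7,3), (9,2), (11,16), (12,17), (13,1)}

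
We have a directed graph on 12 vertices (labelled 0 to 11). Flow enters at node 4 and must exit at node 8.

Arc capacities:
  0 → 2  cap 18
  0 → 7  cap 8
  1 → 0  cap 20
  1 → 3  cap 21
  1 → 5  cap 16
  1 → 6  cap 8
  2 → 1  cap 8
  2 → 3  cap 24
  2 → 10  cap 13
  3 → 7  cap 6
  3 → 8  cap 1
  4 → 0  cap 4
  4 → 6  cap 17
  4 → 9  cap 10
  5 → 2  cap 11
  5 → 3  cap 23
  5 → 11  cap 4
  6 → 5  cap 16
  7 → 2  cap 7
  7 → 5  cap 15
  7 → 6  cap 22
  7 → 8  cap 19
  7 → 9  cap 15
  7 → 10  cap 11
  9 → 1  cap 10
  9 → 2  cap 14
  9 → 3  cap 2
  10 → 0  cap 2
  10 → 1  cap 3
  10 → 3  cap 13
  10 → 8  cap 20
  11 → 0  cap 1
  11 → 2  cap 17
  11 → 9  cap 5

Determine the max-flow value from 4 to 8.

Maximum flow value: 28

augment #1: 4→0→7→8 bottleneck 4, total now 4
augment #2: 4→9→3→8 bottleneck 1, total now 5
augment #3: 4→9→2→10→8 bottleneck 9, total now 14
augment #4: 4→6→5→2→10→8 bottleneck 4, total now 18
augment #5: 4→6→5→3→7→8 bottleneck 6, total now 24
augment #6: 4→6→5→11→0→7→8 bottleneck 1, total now 25
augment #7: 4→6→5→2→1→0→7→8 bottleneck 3, total now 28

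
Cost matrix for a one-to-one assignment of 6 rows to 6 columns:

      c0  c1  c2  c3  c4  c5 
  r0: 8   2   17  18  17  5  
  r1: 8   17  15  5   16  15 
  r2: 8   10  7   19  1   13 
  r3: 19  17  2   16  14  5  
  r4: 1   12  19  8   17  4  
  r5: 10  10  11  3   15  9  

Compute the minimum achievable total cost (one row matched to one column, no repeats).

Minimum assignment cost: 20

one of 2 optimal assignments: row0→col1 (cost 2), row1→col0 (cost 8), row2→col4 (cost 1), row3→col2 (cost 2), row4→col5 (cost 4), row5→col3 (cost 3)
total = 2 + 8 + 1 + 2 + 4 + 3 = 20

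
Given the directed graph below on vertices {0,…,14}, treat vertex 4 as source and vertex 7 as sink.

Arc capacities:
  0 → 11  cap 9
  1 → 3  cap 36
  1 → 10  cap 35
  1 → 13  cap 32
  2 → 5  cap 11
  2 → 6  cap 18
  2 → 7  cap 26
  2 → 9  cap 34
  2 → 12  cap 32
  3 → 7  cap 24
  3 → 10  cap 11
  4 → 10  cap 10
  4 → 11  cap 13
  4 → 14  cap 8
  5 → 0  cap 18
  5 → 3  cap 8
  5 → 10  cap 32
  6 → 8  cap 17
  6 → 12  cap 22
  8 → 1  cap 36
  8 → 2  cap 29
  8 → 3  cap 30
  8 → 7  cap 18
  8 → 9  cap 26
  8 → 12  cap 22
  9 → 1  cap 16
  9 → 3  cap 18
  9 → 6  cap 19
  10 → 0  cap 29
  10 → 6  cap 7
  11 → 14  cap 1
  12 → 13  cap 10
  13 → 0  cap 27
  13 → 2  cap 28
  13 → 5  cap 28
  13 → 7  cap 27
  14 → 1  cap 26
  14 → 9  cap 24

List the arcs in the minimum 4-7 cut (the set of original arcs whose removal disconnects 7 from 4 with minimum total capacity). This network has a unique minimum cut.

augment #1: 4→10→6→8→7 push 7
augment #2: 4→14→1→3→7 push 8
augment #3: 4→11→14→1→3→7 push 1
max flow = 16; residual-reachable set from 4 gives S-side
cut edges (S→T): {(4,14), (10,6), (11,14)} total cap 16

Min-cut arcs: {(4,14), (10,6), (11,14)} (total capacity 16)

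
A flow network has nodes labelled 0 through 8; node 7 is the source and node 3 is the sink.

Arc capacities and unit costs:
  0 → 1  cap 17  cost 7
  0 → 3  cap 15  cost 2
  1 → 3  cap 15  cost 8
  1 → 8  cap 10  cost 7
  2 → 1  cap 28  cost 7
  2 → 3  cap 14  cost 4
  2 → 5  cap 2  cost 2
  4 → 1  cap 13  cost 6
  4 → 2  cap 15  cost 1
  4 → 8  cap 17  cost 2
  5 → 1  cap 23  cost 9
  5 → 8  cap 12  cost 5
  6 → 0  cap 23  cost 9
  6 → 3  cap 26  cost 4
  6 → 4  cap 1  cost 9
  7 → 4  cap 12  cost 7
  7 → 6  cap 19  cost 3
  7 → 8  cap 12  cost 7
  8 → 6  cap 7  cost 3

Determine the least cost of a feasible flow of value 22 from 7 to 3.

Minimum cost for 22 units: 169

shortest-cost path #1: 7→6→3 push 19 @ unit cost 7 (adds 133)
shortest-cost path #2: 7→4→2→3 push 3 @ unit cost 12 (adds 36)
total cost = 169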